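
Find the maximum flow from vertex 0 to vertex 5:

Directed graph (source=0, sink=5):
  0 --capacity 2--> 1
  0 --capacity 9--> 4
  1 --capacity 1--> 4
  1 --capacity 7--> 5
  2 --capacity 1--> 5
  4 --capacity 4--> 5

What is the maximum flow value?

Computing max flow:
  Flow on (0->1): 2/2
  Flow on (0->4): 4/9
  Flow on (1->5): 2/7
  Flow on (4->5): 4/4
Maximum flow = 6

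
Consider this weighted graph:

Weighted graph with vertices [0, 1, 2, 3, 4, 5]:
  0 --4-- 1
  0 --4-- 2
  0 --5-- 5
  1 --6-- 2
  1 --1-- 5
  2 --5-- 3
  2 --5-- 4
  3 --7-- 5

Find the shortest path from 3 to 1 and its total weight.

Using Dijkstra's algorithm from vertex 3:
Shortest path: 3 -> 5 -> 1
Total weight: 7 + 1 = 8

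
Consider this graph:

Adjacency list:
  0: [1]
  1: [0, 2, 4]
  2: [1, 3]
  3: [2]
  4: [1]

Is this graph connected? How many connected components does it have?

Checking connectivity: the graph has 1 connected component(s).
All vertices are reachable from each other. The graph IS connected.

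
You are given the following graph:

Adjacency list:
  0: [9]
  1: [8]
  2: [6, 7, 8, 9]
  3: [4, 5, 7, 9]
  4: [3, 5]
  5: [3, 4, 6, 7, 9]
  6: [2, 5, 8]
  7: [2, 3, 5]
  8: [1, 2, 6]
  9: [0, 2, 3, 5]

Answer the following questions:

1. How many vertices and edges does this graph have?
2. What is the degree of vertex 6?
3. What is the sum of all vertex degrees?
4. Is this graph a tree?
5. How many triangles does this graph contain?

Count: 10 vertices, 15 edges.
Vertex 6 has neighbors [2, 5, 8], degree = 3.
Handshaking lemma: 2 * 15 = 30.
A tree on 10 vertices has 9 edges. This graph has 15 edges (6 extra). Not a tree.
Number of triangles = 4.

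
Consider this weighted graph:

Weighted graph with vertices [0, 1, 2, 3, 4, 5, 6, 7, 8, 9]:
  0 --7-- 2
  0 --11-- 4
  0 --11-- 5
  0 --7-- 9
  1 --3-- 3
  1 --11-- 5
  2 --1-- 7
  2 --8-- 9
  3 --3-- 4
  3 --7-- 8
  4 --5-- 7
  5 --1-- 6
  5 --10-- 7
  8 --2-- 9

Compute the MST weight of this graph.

Applying Kruskal's algorithm (sort edges by weight, add if no cycle):
  Add (2,7) w=1
  Add (5,6) w=1
  Add (8,9) w=2
  Add (1,3) w=3
  Add (3,4) w=3
  Add (4,7) w=5
  Add (0,2) w=7
  Add (0,9) w=7
  Skip (3,8) w=7 (creates cycle)
  Skip (2,9) w=8 (creates cycle)
  Add (5,7) w=10
  Skip (0,5) w=11 (creates cycle)
  Skip (0,4) w=11 (creates cycle)
  Skip (1,5) w=11 (creates cycle)
MST weight = 39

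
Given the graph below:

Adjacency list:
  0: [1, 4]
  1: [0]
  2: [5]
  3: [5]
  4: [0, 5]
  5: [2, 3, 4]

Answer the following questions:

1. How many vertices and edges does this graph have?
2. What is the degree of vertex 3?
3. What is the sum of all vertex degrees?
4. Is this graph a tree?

Count: 6 vertices, 5 edges.
Vertex 3 has neighbors [5], degree = 1.
Handshaking lemma: 2 * 5 = 10.
A graph is a tree iff it is connected and has exactly n-1 edges. This graph is connected (all 6 vertices in one component) and has 6-1 = 5 edges. It is a tree.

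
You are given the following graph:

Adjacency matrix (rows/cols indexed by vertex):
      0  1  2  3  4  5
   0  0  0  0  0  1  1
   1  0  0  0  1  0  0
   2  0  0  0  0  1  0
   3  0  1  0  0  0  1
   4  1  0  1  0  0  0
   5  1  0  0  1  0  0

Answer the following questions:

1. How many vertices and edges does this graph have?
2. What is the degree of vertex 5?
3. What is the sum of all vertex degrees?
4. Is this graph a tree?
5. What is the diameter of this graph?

Count: 6 vertices, 5 edges.
Vertex 5 has neighbors [0, 3], degree = 2.
Handshaking lemma: 2 * 5 = 10.
A graph is a tree iff it is connected and has exactly n-1 edges. This graph is connected (all 6 vertices in one component) and has 6-1 = 5 edges. It is a tree.
Diameter (longest shortest path) = 5.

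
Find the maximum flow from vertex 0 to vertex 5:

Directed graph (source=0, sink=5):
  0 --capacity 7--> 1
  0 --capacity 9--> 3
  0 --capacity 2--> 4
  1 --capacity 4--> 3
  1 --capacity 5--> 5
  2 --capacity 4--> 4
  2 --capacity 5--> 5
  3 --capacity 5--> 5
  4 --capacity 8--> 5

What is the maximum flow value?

Computing max flow:
  Flow on (0->1): 5/7
  Flow on (0->3): 5/9
  Flow on (0->4): 2/2
  Flow on (1->5): 5/5
  Flow on (3->5): 5/5
  Flow on (4->5): 2/8
Maximum flow = 12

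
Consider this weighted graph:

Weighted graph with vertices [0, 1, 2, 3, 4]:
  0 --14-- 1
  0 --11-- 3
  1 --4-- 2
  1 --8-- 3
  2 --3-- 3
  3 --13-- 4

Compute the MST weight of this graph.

Applying Kruskal's algorithm (sort edges by weight, add if no cycle):
  Add (2,3) w=3
  Add (1,2) w=4
  Skip (1,3) w=8 (creates cycle)
  Add (0,3) w=11
  Add (3,4) w=13
  Skip (0,1) w=14 (creates cycle)
MST weight = 31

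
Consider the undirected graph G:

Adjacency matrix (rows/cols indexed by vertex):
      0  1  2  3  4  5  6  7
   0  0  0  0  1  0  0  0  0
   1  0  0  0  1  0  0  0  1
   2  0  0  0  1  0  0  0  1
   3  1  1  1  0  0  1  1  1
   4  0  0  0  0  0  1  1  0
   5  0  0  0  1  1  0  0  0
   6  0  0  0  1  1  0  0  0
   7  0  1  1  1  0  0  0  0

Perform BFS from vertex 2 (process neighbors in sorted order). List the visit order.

BFS from vertex 2 (neighbors processed in ascending order):
Visit order: 2, 3, 7, 0, 1, 5, 6, 4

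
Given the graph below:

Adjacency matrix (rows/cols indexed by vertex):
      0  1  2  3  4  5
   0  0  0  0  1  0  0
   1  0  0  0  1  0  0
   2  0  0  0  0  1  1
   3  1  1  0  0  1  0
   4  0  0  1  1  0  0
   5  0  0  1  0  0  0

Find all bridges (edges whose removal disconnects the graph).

A bridge is an edge whose removal increases the number of connected components.
Bridges found: (0,3), (1,3), (2,4), (2,5), (3,4)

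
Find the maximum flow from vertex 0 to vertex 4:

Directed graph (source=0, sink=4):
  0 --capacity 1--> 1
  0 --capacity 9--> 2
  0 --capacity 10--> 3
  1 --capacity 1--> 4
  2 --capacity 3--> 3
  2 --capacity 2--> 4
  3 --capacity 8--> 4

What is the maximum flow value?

Computing max flow:
  Flow on (0->1): 1/1
  Flow on (0->2): 5/9
  Flow on (0->3): 5/10
  Flow on (1->4): 1/1
  Flow on (2->3): 3/3
  Flow on (2->4): 2/2
  Flow on (3->4): 8/8
Maximum flow = 11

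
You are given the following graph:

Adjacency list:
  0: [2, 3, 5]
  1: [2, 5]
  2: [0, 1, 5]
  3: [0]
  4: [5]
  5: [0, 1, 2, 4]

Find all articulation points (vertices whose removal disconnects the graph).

An articulation point is a vertex whose removal disconnects the graph.
Articulation points: [0, 5]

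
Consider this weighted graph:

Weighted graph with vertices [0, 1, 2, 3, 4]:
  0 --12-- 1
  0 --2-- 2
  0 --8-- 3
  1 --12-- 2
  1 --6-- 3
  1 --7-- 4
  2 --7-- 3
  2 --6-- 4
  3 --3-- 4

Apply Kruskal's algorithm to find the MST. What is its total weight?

Applying Kruskal's algorithm (sort edges by weight, add if no cycle):
  Add (0,2) w=2
  Add (3,4) w=3
  Add (1,3) w=6
  Add (2,4) w=6
  Skip (1,4) w=7 (creates cycle)
  Skip (2,3) w=7 (creates cycle)
  Skip (0,3) w=8 (creates cycle)
  Skip (0,1) w=12 (creates cycle)
  Skip (1,2) w=12 (creates cycle)
MST weight = 17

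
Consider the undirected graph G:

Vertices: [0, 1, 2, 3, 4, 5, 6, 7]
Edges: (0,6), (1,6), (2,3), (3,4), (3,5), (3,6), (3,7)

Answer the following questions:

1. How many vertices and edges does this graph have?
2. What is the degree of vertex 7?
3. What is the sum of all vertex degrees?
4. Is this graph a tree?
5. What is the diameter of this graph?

Count: 8 vertices, 7 edges.
Vertex 7 has neighbors [3], degree = 1.
Handshaking lemma: 2 * 7 = 14.
A graph is a tree iff it is connected and has exactly n-1 edges. This graph is connected (all 8 vertices in one component) and has 8-1 = 7 edges. It is a tree.
Diameter (longest shortest path) = 3.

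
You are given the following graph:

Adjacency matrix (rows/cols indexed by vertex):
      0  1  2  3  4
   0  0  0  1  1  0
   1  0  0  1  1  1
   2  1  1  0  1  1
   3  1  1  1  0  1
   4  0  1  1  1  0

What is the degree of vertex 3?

Vertex 3 has neighbors [0, 1, 2, 4], so deg(3) = 4.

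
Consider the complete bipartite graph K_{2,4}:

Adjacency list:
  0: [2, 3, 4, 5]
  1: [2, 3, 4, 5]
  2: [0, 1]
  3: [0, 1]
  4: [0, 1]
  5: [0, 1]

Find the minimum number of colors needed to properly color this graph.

K_{2,4} is bipartite: vertices split into two independent sets of size 2 and 4.
Color one set 0, the other 1. No adjacent vertices share a color.
Chromatic number = 2.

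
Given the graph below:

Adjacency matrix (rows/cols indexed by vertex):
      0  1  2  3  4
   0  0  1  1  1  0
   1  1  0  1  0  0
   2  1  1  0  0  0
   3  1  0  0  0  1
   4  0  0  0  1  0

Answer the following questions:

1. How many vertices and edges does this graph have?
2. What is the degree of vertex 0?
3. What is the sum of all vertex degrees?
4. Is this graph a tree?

Count: 5 vertices, 5 edges.
Vertex 0 has neighbors [1, 2, 3], degree = 3.
Handshaking lemma: 2 * 5 = 10.
A tree on 5 vertices has 4 edges. This graph has 5 edges (1 extra). Not a tree.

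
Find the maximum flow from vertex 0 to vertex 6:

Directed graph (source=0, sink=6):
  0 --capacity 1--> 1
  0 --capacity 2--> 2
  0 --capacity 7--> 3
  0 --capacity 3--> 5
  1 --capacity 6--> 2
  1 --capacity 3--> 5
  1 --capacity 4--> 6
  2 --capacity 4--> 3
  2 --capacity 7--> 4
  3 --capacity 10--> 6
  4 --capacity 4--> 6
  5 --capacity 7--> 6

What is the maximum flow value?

Computing max flow:
  Flow on (0->1): 1/1
  Flow on (0->2): 2/2
  Flow on (0->3): 7/7
  Flow on (0->5): 3/3
  Flow on (1->6): 1/4
  Flow on (2->3): 2/4
  Flow on (3->6): 9/10
  Flow on (5->6): 3/7
Maximum flow = 13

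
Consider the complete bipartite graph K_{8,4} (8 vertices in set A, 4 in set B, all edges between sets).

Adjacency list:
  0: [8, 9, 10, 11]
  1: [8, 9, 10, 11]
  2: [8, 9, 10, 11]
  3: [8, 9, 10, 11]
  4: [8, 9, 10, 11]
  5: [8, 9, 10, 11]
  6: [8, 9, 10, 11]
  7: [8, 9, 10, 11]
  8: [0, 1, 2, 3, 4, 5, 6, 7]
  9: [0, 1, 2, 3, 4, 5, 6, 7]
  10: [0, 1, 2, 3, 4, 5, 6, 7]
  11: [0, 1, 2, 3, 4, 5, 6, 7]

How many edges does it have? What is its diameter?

K_{8,4} has 8 * 4 = 32 edges.
Any vertex reaches any opposite-side vertex in 1 step; same-side vertices reach in 2 steps via any opposite-side vertex.
Diameter = 2.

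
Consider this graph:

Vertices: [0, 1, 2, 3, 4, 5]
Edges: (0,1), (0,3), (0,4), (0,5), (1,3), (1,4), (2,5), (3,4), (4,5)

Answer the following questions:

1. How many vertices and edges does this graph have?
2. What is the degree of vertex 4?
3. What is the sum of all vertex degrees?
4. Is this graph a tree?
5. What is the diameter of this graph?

Count: 6 vertices, 9 edges.
Vertex 4 has neighbors [0, 1, 3, 5], degree = 4.
Handshaking lemma: 2 * 9 = 18.
A tree on 6 vertices has 5 edges. This graph has 9 edges (4 extra). Not a tree.
Diameter (longest shortest path) = 3.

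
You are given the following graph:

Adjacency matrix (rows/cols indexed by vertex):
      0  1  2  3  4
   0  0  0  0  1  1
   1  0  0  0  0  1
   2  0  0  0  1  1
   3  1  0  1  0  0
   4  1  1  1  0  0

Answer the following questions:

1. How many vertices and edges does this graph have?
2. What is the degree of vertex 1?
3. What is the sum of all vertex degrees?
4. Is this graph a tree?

Count: 5 vertices, 5 edges.
Vertex 1 has neighbors [4], degree = 1.
Handshaking lemma: 2 * 5 = 10.
A tree on 5 vertices has 4 edges. This graph has 5 edges (1 extra). Not a tree.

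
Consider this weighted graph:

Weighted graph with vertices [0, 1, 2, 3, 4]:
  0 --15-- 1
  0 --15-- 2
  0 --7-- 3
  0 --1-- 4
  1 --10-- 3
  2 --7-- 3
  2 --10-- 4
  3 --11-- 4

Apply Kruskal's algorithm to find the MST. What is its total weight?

Applying Kruskal's algorithm (sort edges by weight, add if no cycle):
  Add (0,4) w=1
  Add (0,3) w=7
  Add (2,3) w=7
  Add (1,3) w=10
  Skip (2,4) w=10 (creates cycle)
  Skip (3,4) w=11 (creates cycle)
  Skip (0,1) w=15 (creates cycle)
  Skip (0,2) w=15 (creates cycle)
MST weight = 25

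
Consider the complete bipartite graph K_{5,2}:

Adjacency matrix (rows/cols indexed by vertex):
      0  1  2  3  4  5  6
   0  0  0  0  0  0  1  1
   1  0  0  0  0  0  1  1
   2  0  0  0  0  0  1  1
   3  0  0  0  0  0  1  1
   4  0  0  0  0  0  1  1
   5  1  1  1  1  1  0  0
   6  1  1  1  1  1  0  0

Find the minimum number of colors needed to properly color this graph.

K_{5,2} is bipartite: vertices split into two independent sets of size 5 and 2.
Color one set 0, the other 1. No adjacent vertices share a color.
Chromatic number = 2.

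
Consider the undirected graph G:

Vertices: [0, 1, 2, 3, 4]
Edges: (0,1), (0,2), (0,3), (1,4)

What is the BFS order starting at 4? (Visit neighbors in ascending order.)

BFS from vertex 4 (neighbors processed in ascending order):
Visit order: 4, 1, 0, 2, 3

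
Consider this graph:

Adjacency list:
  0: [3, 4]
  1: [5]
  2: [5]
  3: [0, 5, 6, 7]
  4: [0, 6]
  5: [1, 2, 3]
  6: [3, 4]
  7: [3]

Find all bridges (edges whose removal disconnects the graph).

A bridge is an edge whose removal increases the number of connected components.
Bridges found: (1,5), (2,5), (3,5), (3,7)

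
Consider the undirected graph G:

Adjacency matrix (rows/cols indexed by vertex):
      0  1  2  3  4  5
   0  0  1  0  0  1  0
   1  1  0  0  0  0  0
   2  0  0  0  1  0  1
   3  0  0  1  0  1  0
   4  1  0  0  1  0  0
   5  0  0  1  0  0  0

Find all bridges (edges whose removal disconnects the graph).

A bridge is an edge whose removal increases the number of connected components.
Bridges found: (0,1), (0,4), (2,3), (2,5), (3,4)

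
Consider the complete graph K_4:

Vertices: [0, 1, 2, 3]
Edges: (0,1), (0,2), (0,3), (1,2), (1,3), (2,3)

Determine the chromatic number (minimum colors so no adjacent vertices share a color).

In K_4, every vertex is adjacent to every other vertex.
Each vertex needs a unique color.
Chromatic number = 4.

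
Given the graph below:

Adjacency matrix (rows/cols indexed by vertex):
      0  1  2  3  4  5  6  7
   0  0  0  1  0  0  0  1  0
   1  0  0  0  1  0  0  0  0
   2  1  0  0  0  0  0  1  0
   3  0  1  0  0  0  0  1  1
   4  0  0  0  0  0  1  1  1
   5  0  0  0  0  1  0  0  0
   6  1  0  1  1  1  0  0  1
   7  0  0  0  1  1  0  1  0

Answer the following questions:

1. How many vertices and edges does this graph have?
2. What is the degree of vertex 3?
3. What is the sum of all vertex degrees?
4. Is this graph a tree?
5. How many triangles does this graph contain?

Count: 8 vertices, 10 edges.
Vertex 3 has neighbors [1, 6, 7], degree = 3.
Handshaking lemma: 2 * 10 = 20.
A tree on 8 vertices has 7 edges. This graph has 10 edges (3 extra). Not a tree.
Number of triangles = 3.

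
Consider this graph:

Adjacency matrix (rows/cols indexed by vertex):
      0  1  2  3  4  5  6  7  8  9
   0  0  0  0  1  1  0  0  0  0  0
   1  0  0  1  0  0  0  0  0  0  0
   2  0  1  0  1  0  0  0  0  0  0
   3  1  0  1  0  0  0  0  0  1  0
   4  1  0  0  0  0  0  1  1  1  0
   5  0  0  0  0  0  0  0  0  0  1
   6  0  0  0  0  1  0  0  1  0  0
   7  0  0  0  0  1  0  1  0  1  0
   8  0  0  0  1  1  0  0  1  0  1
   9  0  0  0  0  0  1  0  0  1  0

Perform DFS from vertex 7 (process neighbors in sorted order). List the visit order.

DFS from vertex 7 (neighbors processed in ascending order):
Visit order: 7, 4, 0, 3, 2, 1, 8, 9, 5, 6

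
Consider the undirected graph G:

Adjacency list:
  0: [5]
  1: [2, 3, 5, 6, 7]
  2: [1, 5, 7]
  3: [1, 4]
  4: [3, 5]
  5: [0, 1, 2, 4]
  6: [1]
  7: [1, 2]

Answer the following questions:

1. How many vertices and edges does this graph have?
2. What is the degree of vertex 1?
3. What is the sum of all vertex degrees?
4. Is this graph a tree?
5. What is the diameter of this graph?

Count: 8 vertices, 10 edges.
Vertex 1 has neighbors [2, 3, 5, 6, 7], degree = 5.
Handshaking lemma: 2 * 10 = 20.
A tree on 8 vertices has 7 edges. This graph has 10 edges (3 extra). Not a tree.
Diameter (longest shortest path) = 3.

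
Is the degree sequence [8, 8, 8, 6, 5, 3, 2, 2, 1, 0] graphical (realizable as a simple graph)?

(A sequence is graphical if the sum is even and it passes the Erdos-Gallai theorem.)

Sum of degrees = 43. Sum is odd, so the sequence is NOT graphical.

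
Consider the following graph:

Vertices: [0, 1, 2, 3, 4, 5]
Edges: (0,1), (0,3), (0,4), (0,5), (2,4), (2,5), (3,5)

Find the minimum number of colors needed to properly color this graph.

The graph has a maximum clique of size 3 (lower bound on chromatic number).
A valid 3-coloring: {0: 0, 1: 1, 2: 0, 3: 2, 4: 1, 5: 1}.
Chromatic number = 3.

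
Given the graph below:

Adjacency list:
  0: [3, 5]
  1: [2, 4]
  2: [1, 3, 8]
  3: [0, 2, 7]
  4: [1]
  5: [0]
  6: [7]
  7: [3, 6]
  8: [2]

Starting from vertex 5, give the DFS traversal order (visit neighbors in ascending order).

DFS from vertex 5 (neighbors processed in ascending order):
Visit order: 5, 0, 3, 2, 1, 4, 8, 7, 6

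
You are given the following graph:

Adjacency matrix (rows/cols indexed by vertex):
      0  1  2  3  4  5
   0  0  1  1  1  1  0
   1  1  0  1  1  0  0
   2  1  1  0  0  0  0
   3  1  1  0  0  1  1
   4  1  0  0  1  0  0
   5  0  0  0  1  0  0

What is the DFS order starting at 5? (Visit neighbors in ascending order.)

DFS from vertex 5 (neighbors processed in ascending order):
Visit order: 5, 3, 0, 1, 2, 4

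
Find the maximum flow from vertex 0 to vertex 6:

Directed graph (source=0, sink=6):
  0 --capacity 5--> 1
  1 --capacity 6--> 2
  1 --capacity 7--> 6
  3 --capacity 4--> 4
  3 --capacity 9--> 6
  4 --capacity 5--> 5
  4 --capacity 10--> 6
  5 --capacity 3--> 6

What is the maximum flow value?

Computing max flow:
  Flow on (0->1): 5/5
  Flow on (1->6): 5/7
Maximum flow = 5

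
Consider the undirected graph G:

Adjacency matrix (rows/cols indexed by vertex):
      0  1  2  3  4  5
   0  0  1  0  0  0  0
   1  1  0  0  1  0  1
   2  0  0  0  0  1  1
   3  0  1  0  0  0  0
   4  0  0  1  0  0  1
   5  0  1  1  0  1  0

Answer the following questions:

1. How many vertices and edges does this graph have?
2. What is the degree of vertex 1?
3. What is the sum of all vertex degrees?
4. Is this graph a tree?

Count: 6 vertices, 6 edges.
Vertex 1 has neighbors [0, 3, 5], degree = 3.
Handshaking lemma: 2 * 6 = 12.
A tree on 6 vertices has 5 edges. This graph has 6 edges (1 extra). Not a tree.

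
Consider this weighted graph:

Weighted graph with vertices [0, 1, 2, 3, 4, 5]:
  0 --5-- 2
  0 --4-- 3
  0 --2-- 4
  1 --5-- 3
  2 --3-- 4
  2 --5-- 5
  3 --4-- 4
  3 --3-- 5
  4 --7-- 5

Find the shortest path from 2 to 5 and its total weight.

Using Dijkstra's algorithm from vertex 2:
Shortest path: 2 -> 5
Total weight: 5 = 5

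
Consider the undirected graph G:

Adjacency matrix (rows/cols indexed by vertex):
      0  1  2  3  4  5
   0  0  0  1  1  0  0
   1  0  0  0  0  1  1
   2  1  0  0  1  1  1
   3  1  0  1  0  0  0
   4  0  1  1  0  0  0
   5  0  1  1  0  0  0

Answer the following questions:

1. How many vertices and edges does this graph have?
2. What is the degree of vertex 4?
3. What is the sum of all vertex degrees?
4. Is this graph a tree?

Count: 6 vertices, 7 edges.
Vertex 4 has neighbors [1, 2], degree = 2.
Handshaking lemma: 2 * 7 = 14.
A tree on 6 vertices has 5 edges. This graph has 7 edges (2 extra). Not a tree.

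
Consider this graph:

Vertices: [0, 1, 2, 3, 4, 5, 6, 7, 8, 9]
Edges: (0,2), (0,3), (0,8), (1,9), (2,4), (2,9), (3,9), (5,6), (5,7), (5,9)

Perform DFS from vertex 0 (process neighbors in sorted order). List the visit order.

DFS from vertex 0 (neighbors processed in ascending order):
Visit order: 0, 2, 4, 9, 1, 3, 5, 6, 7, 8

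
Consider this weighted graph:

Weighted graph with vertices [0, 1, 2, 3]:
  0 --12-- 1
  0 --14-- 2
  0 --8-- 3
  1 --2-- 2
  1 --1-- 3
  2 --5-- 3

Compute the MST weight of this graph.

Applying Kruskal's algorithm (sort edges by weight, add if no cycle):
  Add (1,3) w=1
  Add (1,2) w=2
  Skip (2,3) w=5 (creates cycle)
  Add (0,3) w=8
  Skip (0,1) w=12 (creates cycle)
  Skip (0,2) w=14 (creates cycle)
MST weight = 11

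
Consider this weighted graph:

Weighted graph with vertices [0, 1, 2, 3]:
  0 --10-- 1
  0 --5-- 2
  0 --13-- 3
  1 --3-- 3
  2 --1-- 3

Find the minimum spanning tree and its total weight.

Applying Kruskal's algorithm (sort edges by weight, add if no cycle):
  Add (2,3) w=1
  Add (1,3) w=3
  Add (0,2) w=5
  Skip (0,1) w=10 (creates cycle)
  Skip (0,3) w=13 (creates cycle)
MST weight = 9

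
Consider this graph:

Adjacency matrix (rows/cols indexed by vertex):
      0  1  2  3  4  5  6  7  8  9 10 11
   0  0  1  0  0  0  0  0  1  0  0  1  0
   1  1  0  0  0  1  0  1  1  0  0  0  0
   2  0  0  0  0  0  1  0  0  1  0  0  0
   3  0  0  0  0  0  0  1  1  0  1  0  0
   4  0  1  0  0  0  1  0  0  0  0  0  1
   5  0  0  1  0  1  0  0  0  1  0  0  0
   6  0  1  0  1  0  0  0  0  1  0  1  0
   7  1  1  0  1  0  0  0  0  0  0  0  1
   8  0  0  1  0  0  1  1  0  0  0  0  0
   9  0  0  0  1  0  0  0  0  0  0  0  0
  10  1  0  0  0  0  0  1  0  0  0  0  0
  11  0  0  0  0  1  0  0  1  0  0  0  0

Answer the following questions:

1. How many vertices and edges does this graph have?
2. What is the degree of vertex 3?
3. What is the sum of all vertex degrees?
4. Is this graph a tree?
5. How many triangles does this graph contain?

Count: 12 vertices, 17 edges.
Vertex 3 has neighbors [6, 7, 9], degree = 3.
Handshaking lemma: 2 * 17 = 34.
A tree on 12 vertices has 11 edges. This graph has 17 edges (6 extra). Not a tree.
Number of triangles = 2.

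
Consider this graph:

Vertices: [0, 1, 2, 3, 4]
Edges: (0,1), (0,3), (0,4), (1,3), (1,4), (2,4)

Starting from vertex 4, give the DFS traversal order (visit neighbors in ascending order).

DFS from vertex 4 (neighbors processed in ascending order):
Visit order: 4, 0, 1, 3, 2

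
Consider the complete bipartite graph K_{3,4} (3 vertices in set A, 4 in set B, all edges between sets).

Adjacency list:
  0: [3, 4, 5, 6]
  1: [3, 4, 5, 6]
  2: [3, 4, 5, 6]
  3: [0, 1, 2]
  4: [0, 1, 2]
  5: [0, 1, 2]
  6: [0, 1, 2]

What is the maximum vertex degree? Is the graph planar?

Set-A vertices have degree 4; set-B vertices have degree 3. Maximum degree = max(3,4) = 4.
K_{3,4} contains K_{3,3} as a subgraph (since both sides have >= 3 vertices); by Kuratowski's theorem it is not planar.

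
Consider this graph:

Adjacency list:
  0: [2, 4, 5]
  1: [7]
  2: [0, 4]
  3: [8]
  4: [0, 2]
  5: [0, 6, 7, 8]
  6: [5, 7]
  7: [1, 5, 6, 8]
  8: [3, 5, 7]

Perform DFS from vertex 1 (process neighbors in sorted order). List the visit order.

DFS from vertex 1 (neighbors processed in ascending order):
Visit order: 1, 7, 5, 0, 2, 4, 6, 8, 3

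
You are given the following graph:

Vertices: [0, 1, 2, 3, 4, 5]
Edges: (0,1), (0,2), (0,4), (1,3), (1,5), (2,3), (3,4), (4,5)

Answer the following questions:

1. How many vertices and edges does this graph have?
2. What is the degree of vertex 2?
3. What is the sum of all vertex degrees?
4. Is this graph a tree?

Count: 6 vertices, 8 edges.
Vertex 2 has neighbors [0, 3], degree = 2.
Handshaking lemma: 2 * 8 = 16.
A tree on 6 vertices has 5 edges. This graph has 8 edges (3 extra). Not a tree.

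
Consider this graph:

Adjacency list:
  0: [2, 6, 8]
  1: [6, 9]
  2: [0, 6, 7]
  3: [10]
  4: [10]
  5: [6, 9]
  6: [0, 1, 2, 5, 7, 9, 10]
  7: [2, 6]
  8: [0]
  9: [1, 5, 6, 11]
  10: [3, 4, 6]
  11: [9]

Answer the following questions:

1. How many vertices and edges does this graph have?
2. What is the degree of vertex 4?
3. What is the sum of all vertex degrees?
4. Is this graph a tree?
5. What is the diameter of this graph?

Count: 12 vertices, 15 edges.
Vertex 4 has neighbors [10], degree = 1.
Handshaking lemma: 2 * 15 = 30.
A tree on 12 vertices has 11 edges. This graph has 15 edges (4 extra). Not a tree.
Diameter (longest shortest path) = 4.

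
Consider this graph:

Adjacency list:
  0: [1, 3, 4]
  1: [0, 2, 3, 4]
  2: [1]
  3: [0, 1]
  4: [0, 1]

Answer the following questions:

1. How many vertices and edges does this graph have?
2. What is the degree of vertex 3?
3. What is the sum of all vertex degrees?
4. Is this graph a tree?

Count: 5 vertices, 6 edges.
Vertex 3 has neighbors [0, 1], degree = 2.
Handshaking lemma: 2 * 6 = 12.
A tree on 5 vertices has 4 edges. This graph has 6 edges (2 extra). Not a tree.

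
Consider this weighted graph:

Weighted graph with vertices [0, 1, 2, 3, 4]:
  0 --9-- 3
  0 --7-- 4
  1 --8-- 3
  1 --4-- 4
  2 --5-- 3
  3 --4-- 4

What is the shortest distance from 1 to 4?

Using Dijkstra's algorithm from vertex 1:
Shortest path: 1 -> 4
Total weight: 4 = 4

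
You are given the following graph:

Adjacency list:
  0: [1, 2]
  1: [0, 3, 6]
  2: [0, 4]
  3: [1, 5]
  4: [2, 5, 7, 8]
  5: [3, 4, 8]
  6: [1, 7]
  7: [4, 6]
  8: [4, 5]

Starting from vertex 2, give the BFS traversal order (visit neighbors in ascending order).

BFS from vertex 2 (neighbors processed in ascending order):
Visit order: 2, 0, 4, 1, 5, 7, 8, 3, 6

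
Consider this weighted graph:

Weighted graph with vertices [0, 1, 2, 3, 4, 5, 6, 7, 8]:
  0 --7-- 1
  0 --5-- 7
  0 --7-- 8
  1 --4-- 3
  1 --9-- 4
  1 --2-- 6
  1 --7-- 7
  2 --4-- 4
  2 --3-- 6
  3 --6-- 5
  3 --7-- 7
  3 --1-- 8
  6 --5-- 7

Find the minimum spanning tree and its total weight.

Applying Kruskal's algorithm (sort edges by weight, add if no cycle):
  Add (3,8) w=1
  Add (1,6) w=2
  Add (2,6) w=3
  Add (1,3) w=4
  Add (2,4) w=4
  Add (0,7) w=5
  Add (6,7) w=5
  Add (3,5) w=6
  Skip (0,1) w=7 (creates cycle)
  Skip (0,8) w=7 (creates cycle)
  Skip (1,7) w=7 (creates cycle)
  Skip (3,7) w=7 (creates cycle)
  Skip (1,4) w=9 (creates cycle)
MST weight = 30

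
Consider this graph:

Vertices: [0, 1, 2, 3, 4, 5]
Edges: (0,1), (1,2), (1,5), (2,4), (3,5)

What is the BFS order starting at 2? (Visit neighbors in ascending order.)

BFS from vertex 2 (neighbors processed in ascending order):
Visit order: 2, 1, 4, 0, 5, 3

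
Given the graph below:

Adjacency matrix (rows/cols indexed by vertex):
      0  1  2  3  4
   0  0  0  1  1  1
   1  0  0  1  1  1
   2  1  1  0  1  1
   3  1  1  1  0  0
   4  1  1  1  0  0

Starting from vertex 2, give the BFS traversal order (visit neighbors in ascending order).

BFS from vertex 2 (neighbors processed in ascending order):
Visit order: 2, 0, 1, 3, 4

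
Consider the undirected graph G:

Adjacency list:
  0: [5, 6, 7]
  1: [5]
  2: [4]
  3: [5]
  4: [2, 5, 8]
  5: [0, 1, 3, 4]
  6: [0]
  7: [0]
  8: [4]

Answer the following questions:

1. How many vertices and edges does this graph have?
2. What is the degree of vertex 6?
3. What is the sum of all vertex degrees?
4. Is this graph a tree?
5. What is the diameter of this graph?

Count: 9 vertices, 8 edges.
Vertex 6 has neighbors [0], degree = 1.
Handshaking lemma: 2 * 8 = 16.
A graph is a tree iff it is connected and has exactly n-1 edges. This graph is connected (all 9 vertices in one component) and has 9-1 = 8 edges. It is a tree.
Diameter (longest shortest path) = 4.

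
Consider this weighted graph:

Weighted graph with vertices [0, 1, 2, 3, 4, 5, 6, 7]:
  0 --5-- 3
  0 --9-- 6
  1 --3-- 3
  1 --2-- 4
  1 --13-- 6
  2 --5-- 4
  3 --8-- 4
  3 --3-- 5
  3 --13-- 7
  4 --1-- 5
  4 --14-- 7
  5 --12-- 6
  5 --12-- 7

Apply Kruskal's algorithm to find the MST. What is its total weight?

Applying Kruskal's algorithm (sort edges by weight, add if no cycle):
  Add (4,5) w=1
  Add (1,4) w=2
  Add (1,3) w=3
  Skip (3,5) w=3 (creates cycle)
  Add (0,3) w=5
  Add (2,4) w=5
  Skip (3,4) w=8 (creates cycle)
  Add (0,6) w=9
  Add (5,7) w=12
  Skip (5,6) w=12 (creates cycle)
  Skip (1,6) w=13 (creates cycle)
  Skip (3,7) w=13 (creates cycle)
  Skip (4,7) w=14 (creates cycle)
MST weight = 37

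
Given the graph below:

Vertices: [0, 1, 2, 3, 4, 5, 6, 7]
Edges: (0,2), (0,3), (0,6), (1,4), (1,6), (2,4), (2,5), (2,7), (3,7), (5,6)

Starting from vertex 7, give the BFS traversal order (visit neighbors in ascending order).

BFS from vertex 7 (neighbors processed in ascending order):
Visit order: 7, 2, 3, 0, 4, 5, 6, 1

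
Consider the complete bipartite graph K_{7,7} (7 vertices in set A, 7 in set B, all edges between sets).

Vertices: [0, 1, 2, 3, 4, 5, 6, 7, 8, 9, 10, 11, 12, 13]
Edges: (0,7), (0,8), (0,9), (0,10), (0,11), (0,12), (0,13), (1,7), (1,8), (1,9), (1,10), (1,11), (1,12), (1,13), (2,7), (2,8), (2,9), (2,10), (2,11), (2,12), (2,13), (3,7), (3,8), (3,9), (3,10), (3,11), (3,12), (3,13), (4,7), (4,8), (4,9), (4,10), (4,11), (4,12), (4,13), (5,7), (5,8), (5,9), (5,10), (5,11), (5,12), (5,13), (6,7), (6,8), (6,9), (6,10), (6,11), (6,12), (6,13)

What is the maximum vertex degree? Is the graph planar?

Set-A vertices have degree 7; set-B vertices have degree 7. Maximum degree = max(7,7) = 7.
K_{7,7} contains K_{3,3} as a subgraph (since both sides have >= 3 vertices); by Kuratowski's theorem it is not planar.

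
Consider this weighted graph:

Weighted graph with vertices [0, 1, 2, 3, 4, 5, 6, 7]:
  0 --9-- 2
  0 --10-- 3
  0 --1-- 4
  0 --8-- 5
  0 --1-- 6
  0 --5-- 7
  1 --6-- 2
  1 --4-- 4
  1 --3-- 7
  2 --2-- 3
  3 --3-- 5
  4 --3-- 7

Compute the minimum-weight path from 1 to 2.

Using Dijkstra's algorithm from vertex 1:
Shortest path: 1 -> 2
Total weight: 6 = 6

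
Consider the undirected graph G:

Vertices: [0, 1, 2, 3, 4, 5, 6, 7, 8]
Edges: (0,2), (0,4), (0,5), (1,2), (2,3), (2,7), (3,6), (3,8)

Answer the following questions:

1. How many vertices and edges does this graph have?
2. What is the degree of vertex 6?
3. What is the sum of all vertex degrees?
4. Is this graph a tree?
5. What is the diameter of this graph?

Count: 9 vertices, 8 edges.
Vertex 6 has neighbors [3], degree = 1.
Handshaking lemma: 2 * 8 = 16.
A graph is a tree iff it is connected and has exactly n-1 edges. This graph is connected (all 9 vertices in one component) and has 9-1 = 8 edges. It is a tree.
Diameter (longest shortest path) = 4.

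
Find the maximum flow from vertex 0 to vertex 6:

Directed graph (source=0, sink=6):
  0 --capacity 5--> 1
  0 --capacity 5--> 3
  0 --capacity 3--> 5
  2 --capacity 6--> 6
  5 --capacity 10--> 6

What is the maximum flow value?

Computing max flow:
  Flow on (0->5): 3/3
  Flow on (5->6): 3/10
Maximum flow = 3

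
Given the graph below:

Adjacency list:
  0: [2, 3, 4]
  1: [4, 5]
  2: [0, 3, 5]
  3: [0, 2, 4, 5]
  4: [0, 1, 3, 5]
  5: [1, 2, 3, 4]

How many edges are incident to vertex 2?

Vertex 2 has neighbors [0, 3, 5], so deg(2) = 3.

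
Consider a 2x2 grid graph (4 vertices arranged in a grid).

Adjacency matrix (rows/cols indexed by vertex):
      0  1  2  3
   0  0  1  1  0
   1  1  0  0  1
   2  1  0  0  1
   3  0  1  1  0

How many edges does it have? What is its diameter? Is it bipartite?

A 2x2 grid has 2 vertical edges and 2 horizontal edges.
Total edges = 2 + 2 = 4.
Diameter = (2-1) + (2-1) = 2 (corner to opposite corner).
Grid graphs are bipartite (checkerboard coloring).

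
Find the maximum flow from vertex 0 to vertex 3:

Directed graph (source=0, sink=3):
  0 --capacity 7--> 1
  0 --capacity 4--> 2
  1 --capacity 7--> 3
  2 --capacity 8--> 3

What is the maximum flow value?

Computing max flow:
  Flow on (0->1): 7/7
  Flow on (0->2): 4/4
  Flow on (1->3): 7/7
  Flow on (2->3): 4/8
Maximum flow = 11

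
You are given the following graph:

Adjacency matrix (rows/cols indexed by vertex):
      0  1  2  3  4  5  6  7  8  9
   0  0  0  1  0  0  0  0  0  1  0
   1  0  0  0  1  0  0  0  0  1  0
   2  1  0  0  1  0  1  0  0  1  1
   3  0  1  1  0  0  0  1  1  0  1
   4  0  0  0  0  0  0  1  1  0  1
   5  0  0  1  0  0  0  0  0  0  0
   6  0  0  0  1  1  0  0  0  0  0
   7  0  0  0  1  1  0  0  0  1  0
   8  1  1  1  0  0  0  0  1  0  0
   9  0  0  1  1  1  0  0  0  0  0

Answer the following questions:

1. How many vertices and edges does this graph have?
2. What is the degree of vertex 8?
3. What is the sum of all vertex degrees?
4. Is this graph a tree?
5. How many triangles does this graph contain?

Count: 10 vertices, 15 edges.
Vertex 8 has neighbors [0, 1, 2, 7], degree = 4.
Handshaking lemma: 2 * 15 = 30.
A tree on 10 vertices has 9 edges. This graph has 15 edges (6 extra). Not a tree.
Number of triangles = 2.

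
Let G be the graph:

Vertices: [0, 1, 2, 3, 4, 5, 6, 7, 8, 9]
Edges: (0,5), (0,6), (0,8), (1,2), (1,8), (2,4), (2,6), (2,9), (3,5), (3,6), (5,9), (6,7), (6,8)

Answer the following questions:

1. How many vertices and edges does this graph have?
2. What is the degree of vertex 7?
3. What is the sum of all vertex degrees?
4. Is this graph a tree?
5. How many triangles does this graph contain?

Count: 10 vertices, 13 edges.
Vertex 7 has neighbors [6], degree = 1.
Handshaking lemma: 2 * 13 = 26.
A tree on 10 vertices has 9 edges. This graph has 13 edges (4 extra). Not a tree.
Number of triangles = 1.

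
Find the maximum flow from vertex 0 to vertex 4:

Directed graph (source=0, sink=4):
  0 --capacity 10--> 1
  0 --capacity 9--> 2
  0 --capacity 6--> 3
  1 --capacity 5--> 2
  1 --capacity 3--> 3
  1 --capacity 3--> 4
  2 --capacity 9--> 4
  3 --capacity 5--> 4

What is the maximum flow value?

Computing max flow:
  Flow on (0->1): 6/10
  Flow on (0->2): 9/9
  Flow on (0->3): 2/6
  Flow on (1->3): 3/3
  Flow on (1->4): 3/3
  Flow on (2->4): 9/9
  Flow on (3->4): 5/5
Maximum flow = 17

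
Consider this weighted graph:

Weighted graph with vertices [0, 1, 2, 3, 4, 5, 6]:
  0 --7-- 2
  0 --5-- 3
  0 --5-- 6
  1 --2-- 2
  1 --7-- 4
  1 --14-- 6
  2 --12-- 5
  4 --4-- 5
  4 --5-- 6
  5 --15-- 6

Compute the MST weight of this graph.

Applying Kruskal's algorithm (sort edges by weight, add if no cycle):
  Add (1,2) w=2
  Add (4,5) w=4
  Add (0,3) w=5
  Add (0,6) w=5
  Add (4,6) w=5
  Add (0,2) w=7
  Skip (1,4) w=7 (creates cycle)
  Skip (2,5) w=12 (creates cycle)
  Skip (1,6) w=14 (creates cycle)
  Skip (5,6) w=15 (creates cycle)
MST weight = 28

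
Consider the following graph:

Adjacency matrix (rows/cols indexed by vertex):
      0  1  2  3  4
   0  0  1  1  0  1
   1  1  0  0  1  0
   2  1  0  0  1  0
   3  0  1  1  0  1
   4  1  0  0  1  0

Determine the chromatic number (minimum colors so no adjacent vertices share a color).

The graph has a maximum clique of size 2 (lower bound on chromatic number).
A valid 2-coloring: {0: 0, 1: 1, 2: 1, 3: 0, 4: 1}.
Chromatic number = 2.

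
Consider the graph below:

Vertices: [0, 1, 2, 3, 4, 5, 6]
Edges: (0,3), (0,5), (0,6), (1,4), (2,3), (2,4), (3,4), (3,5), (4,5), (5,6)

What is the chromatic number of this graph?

The graph has a maximum clique of size 3 (lower bound on chromatic number).
A valid 3-coloring: {0: 1, 1: 0, 2: 2, 3: 0, 4: 1, 5: 2, 6: 0}.
Chromatic number = 3.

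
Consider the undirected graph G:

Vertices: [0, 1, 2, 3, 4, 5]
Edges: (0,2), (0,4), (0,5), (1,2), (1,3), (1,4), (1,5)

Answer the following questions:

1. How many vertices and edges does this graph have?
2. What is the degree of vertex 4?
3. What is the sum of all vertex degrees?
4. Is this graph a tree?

Count: 6 vertices, 7 edges.
Vertex 4 has neighbors [0, 1], degree = 2.
Handshaking lemma: 2 * 7 = 14.
A tree on 6 vertices has 5 edges. This graph has 7 edges (2 extra). Not a tree.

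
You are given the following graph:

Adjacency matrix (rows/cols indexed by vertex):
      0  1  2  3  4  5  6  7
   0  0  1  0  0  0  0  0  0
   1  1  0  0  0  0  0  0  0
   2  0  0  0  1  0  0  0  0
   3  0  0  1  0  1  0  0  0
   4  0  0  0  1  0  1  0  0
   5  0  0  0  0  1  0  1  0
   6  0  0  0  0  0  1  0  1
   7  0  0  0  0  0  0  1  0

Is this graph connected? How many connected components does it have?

Checking connectivity: the graph has 2 connected component(s).
Components: [[0, 1], [2, 3, 4, 5, 6, 7]]. The graph is NOT connected.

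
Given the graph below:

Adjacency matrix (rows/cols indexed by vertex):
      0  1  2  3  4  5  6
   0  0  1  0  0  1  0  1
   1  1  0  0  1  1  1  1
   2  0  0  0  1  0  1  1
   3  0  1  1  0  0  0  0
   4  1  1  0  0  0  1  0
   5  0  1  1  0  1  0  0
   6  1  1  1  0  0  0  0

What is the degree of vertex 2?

Vertex 2 has neighbors [3, 5, 6], so deg(2) = 3.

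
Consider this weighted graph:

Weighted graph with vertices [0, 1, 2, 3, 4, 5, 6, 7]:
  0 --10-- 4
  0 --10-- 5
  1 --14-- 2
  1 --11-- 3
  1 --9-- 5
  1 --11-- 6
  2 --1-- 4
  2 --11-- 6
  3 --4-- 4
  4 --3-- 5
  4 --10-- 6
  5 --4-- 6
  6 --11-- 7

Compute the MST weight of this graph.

Applying Kruskal's algorithm (sort edges by weight, add if no cycle):
  Add (2,4) w=1
  Add (4,5) w=3
  Add (3,4) w=4
  Add (5,6) w=4
  Add (1,5) w=9
  Add (0,4) w=10
  Skip (0,5) w=10 (creates cycle)
  Skip (4,6) w=10 (creates cycle)
  Skip (1,6) w=11 (creates cycle)
  Skip (1,3) w=11 (creates cycle)
  Skip (2,6) w=11 (creates cycle)
  Add (6,7) w=11
  Skip (1,2) w=14 (creates cycle)
MST weight = 42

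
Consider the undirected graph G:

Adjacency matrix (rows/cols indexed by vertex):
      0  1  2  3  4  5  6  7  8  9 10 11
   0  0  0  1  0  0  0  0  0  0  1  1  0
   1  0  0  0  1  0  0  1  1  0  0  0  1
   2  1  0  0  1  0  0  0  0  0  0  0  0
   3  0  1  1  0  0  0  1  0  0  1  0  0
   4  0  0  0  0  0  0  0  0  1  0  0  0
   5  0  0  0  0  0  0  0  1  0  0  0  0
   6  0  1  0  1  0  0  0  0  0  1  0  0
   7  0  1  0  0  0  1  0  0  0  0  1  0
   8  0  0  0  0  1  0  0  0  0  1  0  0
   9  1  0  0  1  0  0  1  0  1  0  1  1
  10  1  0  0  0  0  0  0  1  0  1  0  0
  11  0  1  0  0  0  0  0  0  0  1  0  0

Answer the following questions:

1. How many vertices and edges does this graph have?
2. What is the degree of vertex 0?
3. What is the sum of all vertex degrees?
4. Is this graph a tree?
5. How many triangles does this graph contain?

Count: 12 vertices, 17 edges.
Vertex 0 has neighbors [2, 9, 10], degree = 3.
Handshaking lemma: 2 * 17 = 34.
A tree on 12 vertices has 11 edges. This graph has 17 edges (6 extra). Not a tree.
Number of triangles = 3.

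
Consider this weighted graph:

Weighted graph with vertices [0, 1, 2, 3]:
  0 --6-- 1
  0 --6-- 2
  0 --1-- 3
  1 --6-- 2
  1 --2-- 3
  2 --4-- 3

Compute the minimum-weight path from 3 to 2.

Using Dijkstra's algorithm from vertex 3:
Shortest path: 3 -> 2
Total weight: 4 = 4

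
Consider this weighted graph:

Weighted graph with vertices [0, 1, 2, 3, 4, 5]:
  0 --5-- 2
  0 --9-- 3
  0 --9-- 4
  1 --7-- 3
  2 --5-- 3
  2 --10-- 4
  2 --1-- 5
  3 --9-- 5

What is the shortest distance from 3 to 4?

Using Dijkstra's algorithm from vertex 3:
Shortest path: 3 -> 2 -> 4
Total weight: 5 + 10 = 15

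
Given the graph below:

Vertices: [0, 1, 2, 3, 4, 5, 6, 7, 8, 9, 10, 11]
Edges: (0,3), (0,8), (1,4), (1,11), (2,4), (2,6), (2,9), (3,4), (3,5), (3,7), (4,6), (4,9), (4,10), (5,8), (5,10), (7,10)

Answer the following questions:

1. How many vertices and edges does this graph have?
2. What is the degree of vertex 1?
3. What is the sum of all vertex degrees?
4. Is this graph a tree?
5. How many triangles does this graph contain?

Count: 12 vertices, 16 edges.
Vertex 1 has neighbors [4, 11], degree = 2.
Handshaking lemma: 2 * 16 = 32.
A tree on 12 vertices has 11 edges. This graph has 16 edges (5 extra). Not a tree.
Number of triangles = 2.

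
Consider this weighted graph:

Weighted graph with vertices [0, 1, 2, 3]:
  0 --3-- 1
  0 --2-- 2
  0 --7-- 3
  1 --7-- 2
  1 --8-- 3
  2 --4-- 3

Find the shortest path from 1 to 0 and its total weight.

Using Dijkstra's algorithm from vertex 1:
Shortest path: 1 -> 0
Total weight: 3 = 3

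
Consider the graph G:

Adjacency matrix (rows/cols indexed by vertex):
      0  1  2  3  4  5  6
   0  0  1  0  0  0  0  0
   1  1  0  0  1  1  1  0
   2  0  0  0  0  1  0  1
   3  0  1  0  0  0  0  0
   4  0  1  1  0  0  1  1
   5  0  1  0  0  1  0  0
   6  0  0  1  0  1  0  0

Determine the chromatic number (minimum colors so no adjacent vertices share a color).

The graph has a maximum clique of size 3 (lower bound on chromatic number).
A valid 3-coloring: {0: 1, 1: 0, 2: 0, 3: 1, 4: 1, 5: 2, 6: 2}.
Chromatic number = 3.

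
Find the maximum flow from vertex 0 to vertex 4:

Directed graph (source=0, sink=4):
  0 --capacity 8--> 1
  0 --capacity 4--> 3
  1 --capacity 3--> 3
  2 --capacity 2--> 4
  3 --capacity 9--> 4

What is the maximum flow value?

Computing max flow:
  Flow on (0->1): 3/8
  Flow on (0->3): 4/4
  Flow on (1->3): 3/3
  Flow on (3->4): 7/9
Maximum flow = 7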